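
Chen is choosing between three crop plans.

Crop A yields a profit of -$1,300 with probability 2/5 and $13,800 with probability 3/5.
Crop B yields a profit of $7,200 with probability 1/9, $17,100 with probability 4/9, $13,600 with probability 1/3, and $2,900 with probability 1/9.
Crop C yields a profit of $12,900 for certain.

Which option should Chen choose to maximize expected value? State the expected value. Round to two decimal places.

Crop B ($13,255.56)

Crop A = 2/5 × (-1300) + 3/5 × 13800 = -520 + 8280 = 7760
Crop B = 1/9 × 7200 + 4/9 × 17100 + 1/3 × 13600 + 1/9 × 2900 = 800 + 7600 + 4533.3333 + 322.2222 = 13255.5556
Crop C: 12900 (certain)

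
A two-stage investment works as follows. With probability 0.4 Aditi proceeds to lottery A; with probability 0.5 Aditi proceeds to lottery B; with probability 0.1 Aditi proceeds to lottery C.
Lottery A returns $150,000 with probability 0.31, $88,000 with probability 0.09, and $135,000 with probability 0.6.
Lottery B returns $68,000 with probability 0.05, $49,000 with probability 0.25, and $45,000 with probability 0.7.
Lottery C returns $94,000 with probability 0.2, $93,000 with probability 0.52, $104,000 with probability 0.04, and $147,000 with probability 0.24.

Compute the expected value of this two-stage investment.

EV(A) = 0.31 × 150000 + 0.09 × 88000 + 0.6 × 135000 = 46500 + 7920 + 81000 = 135420
EV(B) = 0.05 × 68000 + 0.25 × 49000 + 0.7 × 45000 = 3400 + 12250 + 31500 = 47150
EV(C) = 0.2 × 94000 + 0.52 × 93000 + 0.04 × 104000 + 0.24 × 147000 = 18800 + 48360 + 4160 + 35280 = 106600
Overall = 0.4 × 135420 + 0.5 × 47150 + 0.1 × 106600 = 54168 + 23575 + 10660 = 88403

$88,403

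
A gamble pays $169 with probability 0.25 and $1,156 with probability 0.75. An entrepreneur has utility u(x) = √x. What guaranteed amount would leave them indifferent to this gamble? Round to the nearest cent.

$826.56

E[u] = 0.25·√169 + 0.75·√1156 = 0.25·13 + 0.75·34 = 28.75
CE = (28.75)² = 826.5625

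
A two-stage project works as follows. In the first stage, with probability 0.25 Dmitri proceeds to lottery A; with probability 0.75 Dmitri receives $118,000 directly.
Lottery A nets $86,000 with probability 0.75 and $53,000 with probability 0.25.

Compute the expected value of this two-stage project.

$107,937.50

EV(A) = 0.75 × 86000 + 0.25 × 53000 = 64500 + 13250 = 77750
Branch B: 118000 (certain)
Overall = 0.25 × 77750 + 0.75 × 118000 = 19437.5 + 88500 = 107937.5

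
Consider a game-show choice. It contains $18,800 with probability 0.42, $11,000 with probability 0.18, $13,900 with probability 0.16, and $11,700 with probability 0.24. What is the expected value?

EV = 0.42 × 18800 + 0.18 × 11000 + 0.16 × 13900 + 0.24 × 11700 = 7896 + 1980 + 2224 + 2808 = 14908

$14,908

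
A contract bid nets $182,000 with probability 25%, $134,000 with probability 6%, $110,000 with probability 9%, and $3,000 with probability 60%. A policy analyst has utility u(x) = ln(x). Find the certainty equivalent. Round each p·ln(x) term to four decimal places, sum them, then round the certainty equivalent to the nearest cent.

$14,540.60

E[u] = 0.25·ln(182000) + 0.06·ln(134000) + 0.09·ln(110000) + 0.6·ln(3000) = 3.0279 + 0.7083 + 1.0447 + 4.8038 = 9.5847
CE = e^9.5847 ≈ 14540.60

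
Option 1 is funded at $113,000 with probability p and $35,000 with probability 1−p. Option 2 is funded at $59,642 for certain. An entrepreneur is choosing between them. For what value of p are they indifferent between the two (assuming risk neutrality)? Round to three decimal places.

p·113000 + (1−p)·35000 = 59642
78000p + 35000 = 59642
p = (59642 − 35000) / 78000

p = 0.316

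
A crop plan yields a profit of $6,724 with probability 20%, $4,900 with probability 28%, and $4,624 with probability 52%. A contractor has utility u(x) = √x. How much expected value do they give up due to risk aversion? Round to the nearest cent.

$29.03

E[u] = 0.2·√6724 + 0.28·√4900 + 0.52·√4624 = 0.2·82 + 0.28·70 + 0.52·68 = 71.36
CE = (71.36)² = 5092.2496
Risk premium = EV − CE = 5121.28 − 5092.2496 = 29.0304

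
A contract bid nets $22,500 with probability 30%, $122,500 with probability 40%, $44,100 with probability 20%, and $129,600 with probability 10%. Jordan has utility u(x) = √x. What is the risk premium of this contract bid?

$8,361

E[u] = 0.3·√22500 + 0.4·√122500 + 0.2·√44100 + 0.1·√129600 = 0.3·150 + 0.4·350 + 0.2·210 + 0.1·360 = 263
CE = (263)² = 69169
Risk premium = EV − CE = 77530 − 69169 = 8361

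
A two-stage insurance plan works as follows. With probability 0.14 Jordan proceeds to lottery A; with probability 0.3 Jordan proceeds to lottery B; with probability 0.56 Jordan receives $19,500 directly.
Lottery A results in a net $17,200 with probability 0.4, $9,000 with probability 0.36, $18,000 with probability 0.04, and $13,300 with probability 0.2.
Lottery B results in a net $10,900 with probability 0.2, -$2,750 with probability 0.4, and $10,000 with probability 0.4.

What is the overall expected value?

EV(A) = 0.4 × 17200 + 0.36 × 9000 + 0.04 × 18000 + 0.2 × 13300 = 6880 + 3240 + 720 + 2660 = 13500
EV(B) = 0.2 × 10900 + 0.4 × (-2750) + 0.4 × 10000 = 2180 − 1100 + 4000 = 5080
Branch C: 19500 (certain)
Overall = 0.14 × 13500 + 0.3 × 5080 + 0.56 × 19500 = 1890 + 1524 + 10920 = 14334

$14,334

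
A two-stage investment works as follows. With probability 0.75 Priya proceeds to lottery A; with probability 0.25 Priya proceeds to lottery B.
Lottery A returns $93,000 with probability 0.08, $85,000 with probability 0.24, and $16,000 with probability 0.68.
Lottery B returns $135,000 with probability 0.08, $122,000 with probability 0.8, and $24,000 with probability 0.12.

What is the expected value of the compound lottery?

$56,860

EV(A) = 0.08 × 93000 + 0.24 × 85000 + 0.68 × 16000 = 7440 + 20400 + 10880 = 38720
EV(B) = 0.08 × 135000 + 0.8 × 122000 + 0.12 × 24000 = 10800 + 97600 + 2880 = 111280
Overall = 0.75 × 38720 + 0.25 × 111280 = 29040 + 27820 = 56860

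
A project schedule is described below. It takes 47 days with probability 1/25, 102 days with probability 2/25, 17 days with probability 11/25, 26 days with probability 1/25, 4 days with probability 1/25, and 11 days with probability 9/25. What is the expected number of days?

EV = 1/25 × 47 + 2/25 × 102 + 11/25 × 17 + 1/25 × 26 + 1/25 × 4 + 9/25 × 11 = 1.88 + 8.16 + 7.48 + 1.04 + 0.16 + 3.96 = 22.68

22.68 days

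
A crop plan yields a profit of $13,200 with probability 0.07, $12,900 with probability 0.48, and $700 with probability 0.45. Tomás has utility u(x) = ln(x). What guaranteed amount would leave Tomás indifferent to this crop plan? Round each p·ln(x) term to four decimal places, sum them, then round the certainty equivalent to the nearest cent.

$3,482.13

E[u] = 0.07·ln(13200) + 0.48·ln(12900) + 0.45·ln(700) = 0.6642 + 4.5432 + 2.9480 = 8.1554
CE = e^8.1554 ≈ 3482.13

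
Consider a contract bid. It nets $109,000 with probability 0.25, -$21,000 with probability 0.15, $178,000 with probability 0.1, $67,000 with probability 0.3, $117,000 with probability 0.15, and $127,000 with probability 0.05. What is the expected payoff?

$85,900

EV = 0.25 × 109000 + 0.15 × (-21000) + 0.1 × 178000 + 0.3 × 67000 + 0.15 × 117000 + 0.05 × 127000 = 27250 − 3150 + 17800 + 20100 + 17550 + 6350 = 85900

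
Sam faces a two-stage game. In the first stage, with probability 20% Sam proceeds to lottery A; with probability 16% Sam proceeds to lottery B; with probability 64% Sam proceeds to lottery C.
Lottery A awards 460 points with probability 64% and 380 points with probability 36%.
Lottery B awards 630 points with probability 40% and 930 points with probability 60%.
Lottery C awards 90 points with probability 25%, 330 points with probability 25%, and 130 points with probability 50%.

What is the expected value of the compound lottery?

324.64 points

EV(A) = 0.64 × 460 + 0.36 × 380 = 294.4 + 136.8 = 431.2
EV(B) = 0.4 × 630 + 0.6 × 930 = 252 + 558 = 810
EV(C) = 0.25 × 90 + 0.25 × 330 + 0.5 × 130 = 22.5 + 82.5 + 65 = 170
Overall = 0.2 × 431.2 + 0.16 × 810 + 0.64 × 170 = 86.24 + 129.6 + 108.8 = 324.64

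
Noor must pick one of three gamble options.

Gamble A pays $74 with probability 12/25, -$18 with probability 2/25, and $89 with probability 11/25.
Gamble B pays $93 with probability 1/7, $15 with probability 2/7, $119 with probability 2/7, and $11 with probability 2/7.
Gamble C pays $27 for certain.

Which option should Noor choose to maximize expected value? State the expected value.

Gamble A = 12/25 × 74 + 2/25 × (-18) + 11/25 × 89 = 35.52 − 1.44 + 39.16 = 73.24
Gamble B = 1/7 × 93 + 2/7 × 15 + 2/7 × 119 + 2/7 × 11 = 13.2857 + 4.2857 + 34 + 3.1429 = 54.7143
Gamble C: 27 (certain)

Gamble A ($73.24)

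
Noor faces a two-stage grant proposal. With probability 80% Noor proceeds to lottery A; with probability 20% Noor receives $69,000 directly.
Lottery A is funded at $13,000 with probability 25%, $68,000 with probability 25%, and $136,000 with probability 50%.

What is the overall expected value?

EV(A) = 0.25 × 13000 + 0.25 × 68000 + 0.5 × 136000 = 3250 + 17000 + 68000 = 88250
Branch B: 69000 (certain)
Overall = 0.8 × 88250 + 0.2 × 69000 = 70600 + 13800 = 84400

$84,400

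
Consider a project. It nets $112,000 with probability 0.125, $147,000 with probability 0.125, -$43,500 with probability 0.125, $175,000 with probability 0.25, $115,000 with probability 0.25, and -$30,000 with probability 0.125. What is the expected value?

EV = 0.125 × 112000 + 0.125 × 147000 + 0.125 × (-43500) + 0.25 × 175000 + 0.25 × 115000 + 0.125 × (-30000) = 14000 + 18375 − 5437.5 + 43750 + 28750 − 3750 = 95687.5

$95,687.50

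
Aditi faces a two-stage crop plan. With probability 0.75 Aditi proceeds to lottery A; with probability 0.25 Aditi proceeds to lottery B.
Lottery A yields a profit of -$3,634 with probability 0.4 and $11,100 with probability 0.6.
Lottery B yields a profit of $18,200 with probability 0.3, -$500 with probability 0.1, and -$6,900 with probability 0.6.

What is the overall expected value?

EV(A) = 0.4 × (-3634) + 0.6 × 11100 = -1453.6 + 6660 = 5206.4
EV(B) = 0.3 × 18200 + 0.1 × (-500) + 0.6 × (-6900) = 5460 − 50 − 4140 = 1270
Overall = 0.75 × 5206.4 + 0.25 × 1270 = 3904.8 + 317.5 = 4222.3

$4,222.30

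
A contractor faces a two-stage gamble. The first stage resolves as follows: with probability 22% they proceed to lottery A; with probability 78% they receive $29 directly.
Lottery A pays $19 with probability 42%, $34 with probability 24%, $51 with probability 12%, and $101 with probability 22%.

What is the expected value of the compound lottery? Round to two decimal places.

EV(A) = 0.42 × 19 + 0.24 × 34 + 0.12 × 51 + 0.22 × 101 = 7.98 + 8.16 + 6.12 + 22.22 = 44.48
Branch B: 29 (certain)
Overall = 0.22 × 44.48 + 0.78 × 29 = 9.7856 + 22.62 = 32.4056

$32.41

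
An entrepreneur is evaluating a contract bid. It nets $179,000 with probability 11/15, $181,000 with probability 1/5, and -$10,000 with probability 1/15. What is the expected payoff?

$166,800

EV = 11/15 × 179000 + 1/5 × 181000 + 1/15 × (-10000) = 131266.6667 + 36200 − 666.6667 = 166800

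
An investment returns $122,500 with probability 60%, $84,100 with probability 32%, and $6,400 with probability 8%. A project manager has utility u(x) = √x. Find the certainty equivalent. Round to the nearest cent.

$95,604.64

E[u] = 0.6·√122500 + 0.32·√84100 + 0.08·√6400 = 0.6·350 + 0.32·290 + 0.08·80 = 309.2
CE = (309.2)² = 95604.64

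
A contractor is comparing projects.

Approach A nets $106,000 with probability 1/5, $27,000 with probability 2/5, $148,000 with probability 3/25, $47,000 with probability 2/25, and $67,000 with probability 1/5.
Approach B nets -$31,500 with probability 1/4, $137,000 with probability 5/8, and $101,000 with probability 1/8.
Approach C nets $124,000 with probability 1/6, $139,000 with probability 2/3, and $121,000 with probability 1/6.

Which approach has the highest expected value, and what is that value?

Approach C ($133,500)

Approach A = 1/5 × 106000 + 2/5 × 27000 + 3/25 × 148000 + 2/25 × 47000 + 1/5 × 67000 = 21200 + 10800 + 17760 + 3760 + 13400 = 66920
Approach B = 1/4 × (-31500) + 5/8 × 137000 + 1/8 × 101000 = -7875 + 85625 + 12625 = 90375
Approach C = 1/6 × 124000 + 2/3 × 139000 + 1/6 × 121000 = 20666.6667 + 92666.6667 + 20166.6667 = 133500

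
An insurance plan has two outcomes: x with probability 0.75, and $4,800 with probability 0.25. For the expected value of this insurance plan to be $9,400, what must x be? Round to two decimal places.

0.75·x + 0.25·4800 = 9400
0.75·x = 9400 − 1200 = 8200
x = 8200 / 0.75 = 10933.3333

x = $10,933.33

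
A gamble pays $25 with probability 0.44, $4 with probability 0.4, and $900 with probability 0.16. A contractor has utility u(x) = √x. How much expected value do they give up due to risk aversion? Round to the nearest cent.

E[u] = 0.44·√25 + 0.4·√4 + 0.16·√900 = 0.44·5 + 0.4·2 + 0.16·30 = 7.8
CE = (7.8)² = 60.84
Risk premium = EV − CE = 156.6 − 60.84 = 95.76

$95.76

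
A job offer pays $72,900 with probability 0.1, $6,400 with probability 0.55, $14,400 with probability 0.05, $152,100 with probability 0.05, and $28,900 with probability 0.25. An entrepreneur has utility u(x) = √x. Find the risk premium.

$7,039

E[u] = 0.1·√72900 + 0.55·√6400 + 0.05·√14400 + 0.05·√152100 + 0.25·√28900 = 0.1·270 + 0.55·80 + 0.05·120 + 0.05·390 + 0.25·170 = 139
CE = (139)² = 19321
Risk premium = EV − CE = 26360 − 19321 = 7039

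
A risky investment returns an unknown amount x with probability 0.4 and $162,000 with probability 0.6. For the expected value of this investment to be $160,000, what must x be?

x = $157,000

0.4·x + 0.6·162000 = 160000
0.4·x = 160000 − 97200 = 62800
x = 62800 / 0.4 = 157000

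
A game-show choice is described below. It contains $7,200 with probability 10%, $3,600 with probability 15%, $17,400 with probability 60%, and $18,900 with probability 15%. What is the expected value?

EV = 0.1 × 7200 + 0.15 × 3600 + 0.6 × 17400 + 0.15 × 18900 = 720 + 540 + 10440 + 2835 = 14535

$14,535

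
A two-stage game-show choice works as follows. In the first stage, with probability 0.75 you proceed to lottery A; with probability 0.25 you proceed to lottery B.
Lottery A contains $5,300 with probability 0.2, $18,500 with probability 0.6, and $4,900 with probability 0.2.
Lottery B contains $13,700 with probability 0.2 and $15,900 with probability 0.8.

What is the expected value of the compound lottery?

$13,720

EV(A) = 0.2 × 5300 + 0.6 × 18500 + 0.2 × 4900 = 1060 + 11100 + 980 = 13140
EV(B) = 0.2 × 13700 + 0.8 × 15900 = 2740 + 12720 = 15460
Overall = 0.75 × 13140 + 0.25 × 15460 = 9855 + 3865 = 13720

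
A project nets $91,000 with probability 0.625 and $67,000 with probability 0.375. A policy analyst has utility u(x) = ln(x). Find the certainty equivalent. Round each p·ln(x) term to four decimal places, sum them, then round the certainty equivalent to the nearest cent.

$81,129.34

E[u] = 0.625·ln(91000) + 0.375·ln(67000) = 7.1366 + 4.1672 = 11.3038
CE = e^11.3038 ≈ 81129.34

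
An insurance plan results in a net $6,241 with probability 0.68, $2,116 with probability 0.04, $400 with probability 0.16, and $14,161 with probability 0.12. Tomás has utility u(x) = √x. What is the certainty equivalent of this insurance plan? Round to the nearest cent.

$5,334.84

E[u] = 0.68·√6241 + 0.04·√2116 + 0.16·√400 + 0.12·√14161 = 0.68·79 + 0.04·46 + 0.16·20 + 0.12·119 = 73.04
CE = (73.04)² = 5334.8416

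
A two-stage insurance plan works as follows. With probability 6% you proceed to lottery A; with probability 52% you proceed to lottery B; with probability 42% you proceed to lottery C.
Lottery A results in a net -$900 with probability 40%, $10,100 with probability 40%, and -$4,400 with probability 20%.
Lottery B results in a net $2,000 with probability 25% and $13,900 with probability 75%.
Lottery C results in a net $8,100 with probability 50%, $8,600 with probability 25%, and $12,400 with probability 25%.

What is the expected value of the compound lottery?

$9,755

EV(A) = 0.4 × (-900) + 0.4 × 10100 + 0.2 × (-4400) = -360 + 4040 − 880 = 2800
EV(B) = 0.25 × 2000 + 0.75 × 13900 = 500 + 10425 = 10925
EV(C) = 0.5 × 8100 + 0.25 × 8600 + 0.25 × 12400 = 4050 + 2150 + 3100 = 9300
Overall = 0.06 × 2800 + 0.52 × 10925 + 0.42 × 9300 = 168 + 5681 + 3906 = 9755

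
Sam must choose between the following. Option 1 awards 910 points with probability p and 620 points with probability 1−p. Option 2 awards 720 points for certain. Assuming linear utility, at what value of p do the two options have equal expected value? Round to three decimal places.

p·910 + (1−p)·620 = 720
290p + 620 = 720
p = (720 − 620) / 290

p = 0.345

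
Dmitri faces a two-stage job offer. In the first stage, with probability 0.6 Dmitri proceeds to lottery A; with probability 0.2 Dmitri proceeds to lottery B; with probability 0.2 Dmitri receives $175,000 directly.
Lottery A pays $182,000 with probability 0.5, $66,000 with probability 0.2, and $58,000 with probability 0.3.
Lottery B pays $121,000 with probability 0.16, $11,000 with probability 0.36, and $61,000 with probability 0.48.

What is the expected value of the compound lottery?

EV(A) = 0.5 × 182000 + 0.2 × 66000 + 0.3 × 58000 = 91000 + 13200 + 17400 = 121600
EV(B) = 0.16 × 121000 + 0.36 × 11000 + 0.48 × 61000 = 19360 + 3960 + 29280 = 52600
Branch C: 175000 (certain)
Overall = 0.6 × 121600 + 0.2 × 52600 + 0.2 × 175000 = 72960 + 10520 + 35000 = 118480

$118,480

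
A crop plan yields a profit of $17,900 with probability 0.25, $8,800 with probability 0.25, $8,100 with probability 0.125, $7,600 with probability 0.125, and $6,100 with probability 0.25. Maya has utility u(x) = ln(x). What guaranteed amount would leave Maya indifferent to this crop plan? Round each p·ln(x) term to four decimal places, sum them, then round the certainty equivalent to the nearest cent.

$9,317.97

E[u] = 0.25·ln(17900) + 0.25·ln(8800) + 0.125·ln(8100) + 0.125·ln(7600) + 0.25·ln(6100) = 2.4481 + 2.2706 + 1.1250 + 1.1170 + 2.1790 = 9.1397
CE = e^9.1397 ≈ 9317.97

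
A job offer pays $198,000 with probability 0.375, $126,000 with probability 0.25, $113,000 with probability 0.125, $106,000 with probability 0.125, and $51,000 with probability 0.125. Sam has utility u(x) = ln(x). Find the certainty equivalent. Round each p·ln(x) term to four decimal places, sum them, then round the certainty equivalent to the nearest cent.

$128,694.93

E[u] = 0.375·ln(198000) + 0.25·ln(126000) + 0.125·ln(113000) + 0.125·ln(106000) + 0.125·ln(51000) = 4.5735 + 2.9360 + 1.4544 + 1.4464 + 1.3549 = 11.7652
CE = e^11.7652 ≈ 128694.93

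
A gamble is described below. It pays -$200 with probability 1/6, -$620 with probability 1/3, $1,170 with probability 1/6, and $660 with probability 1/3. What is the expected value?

EV = 1/6 × (-200) + 1/3 × (-620) + 1/6 × 1170 + 1/3 × 660 = -33.3333 − 206.6667 + 195 + 220 = 175

$175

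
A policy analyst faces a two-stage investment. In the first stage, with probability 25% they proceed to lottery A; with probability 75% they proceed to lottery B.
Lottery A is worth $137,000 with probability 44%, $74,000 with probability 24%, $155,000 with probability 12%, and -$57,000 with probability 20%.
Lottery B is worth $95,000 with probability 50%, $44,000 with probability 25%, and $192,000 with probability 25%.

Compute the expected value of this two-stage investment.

$101,185

EV(A) = 0.44 × 137000 + 0.24 × 74000 + 0.12 × 155000 + 0.2 × (-57000) = 60280 + 17760 + 18600 − 11400 = 85240
EV(B) = 0.5 × 95000 + 0.25 × 44000 + 0.25 × 192000 = 47500 + 11000 + 48000 = 106500
Overall = 0.25 × 85240 + 0.75 × 106500 = 21310 + 79875 = 101185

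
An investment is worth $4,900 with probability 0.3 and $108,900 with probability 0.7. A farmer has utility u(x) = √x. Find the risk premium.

E[u] = 0.3·√4900 + 0.7·√108900 = 0.3·70 + 0.7·330 = 252
CE = (252)² = 63504
Risk premium = EV − CE = 77700 − 63504 = 14196

$14,196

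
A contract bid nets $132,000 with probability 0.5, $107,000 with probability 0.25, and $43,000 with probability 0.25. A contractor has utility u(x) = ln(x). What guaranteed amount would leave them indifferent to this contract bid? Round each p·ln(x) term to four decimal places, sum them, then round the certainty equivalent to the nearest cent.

E[u] = 0.5·ln(132000) + 0.25·ln(107000) + 0.25·ln(43000) = 5.8953 + 2.8951 + 2.6672 = 11.4576
CE = e^11.4576 ≈ 94617.72

$94,617.72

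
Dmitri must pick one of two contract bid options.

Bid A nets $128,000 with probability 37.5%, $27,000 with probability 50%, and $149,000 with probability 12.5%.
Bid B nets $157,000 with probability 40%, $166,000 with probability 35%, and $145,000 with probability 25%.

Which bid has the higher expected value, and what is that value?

Bid B ($157,150)

Bid A = 0.375 × 128000 + 0.5 × 27000 + 0.125 × 149000 = 48000 + 13500 + 18625 = 80125
Bid B = 0.4 × 157000 + 0.35 × 166000 + 0.25 × 145000 = 62800 + 58100 + 36250 = 157150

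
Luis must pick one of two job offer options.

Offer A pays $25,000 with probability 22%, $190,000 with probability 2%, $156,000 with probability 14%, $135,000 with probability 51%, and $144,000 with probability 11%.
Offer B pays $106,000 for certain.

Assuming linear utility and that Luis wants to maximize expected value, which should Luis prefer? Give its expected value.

Offer A = 0.22 × 25000 + 0.02 × 190000 + 0.14 × 156000 + 0.51 × 135000 + 0.11 × 144000 = 5500 + 3800 + 21840 + 68850 + 15840 = 115830
Offer B: 106000 (certain)

Offer A ($115,830)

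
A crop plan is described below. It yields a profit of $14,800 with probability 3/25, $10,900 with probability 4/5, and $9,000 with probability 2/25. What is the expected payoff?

EV = 3/25 × 14800 + 4/5 × 10900 + 2/25 × 9000 = 1776 + 8720 + 720 = 11216

$11,216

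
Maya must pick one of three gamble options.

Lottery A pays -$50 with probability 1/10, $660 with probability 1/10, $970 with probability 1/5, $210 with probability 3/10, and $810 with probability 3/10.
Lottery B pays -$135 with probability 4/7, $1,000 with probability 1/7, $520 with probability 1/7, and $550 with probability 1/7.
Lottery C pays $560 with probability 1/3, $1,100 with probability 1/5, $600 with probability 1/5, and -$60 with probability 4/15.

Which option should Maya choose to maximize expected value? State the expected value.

Lottery A = 1/10 × (-50) + 1/10 × 660 + 1/5 × 970 + 3/10 × 210 + 3/10 × 810 = -5 + 66 + 194 + 63 + 243 = 561
Lottery B = 4/7 × (-135) + 1/7 × 1000 + 1/7 × 520 + 1/7 × 550 = -77.1429 + 142.8571 + 74.2857 + 78.5714 = 218.5714
Lottery C = 1/3 × 560 + 1/5 × 1100 + 1/5 × 600 + 4/15 × (-60) = 186.6667 + 220 + 120 − 16 = 510.6667

Lottery A ($561)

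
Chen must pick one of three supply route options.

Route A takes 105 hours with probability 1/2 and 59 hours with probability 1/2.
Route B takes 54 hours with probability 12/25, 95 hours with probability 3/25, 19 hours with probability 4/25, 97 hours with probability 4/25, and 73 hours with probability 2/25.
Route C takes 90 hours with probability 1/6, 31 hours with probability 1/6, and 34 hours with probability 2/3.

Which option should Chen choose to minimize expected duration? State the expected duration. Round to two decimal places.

Route C (42.83 hours)

Route A = 1/2 × 105 + 1/2 × 59 = 52.5 + 29.5 = 82
Route B = 12/25 × 54 + 3/25 × 95 + 4/25 × 19 + 4/25 × 97 + 2/25 × 73 = 25.92 + 11.4 + 3.04 + 15.52 + 5.84 = 61.72
Route C = 1/6 × 90 + 1/6 × 31 + 2/3 × 34 = 15 + 5.1667 + 22.6667 = 42.8333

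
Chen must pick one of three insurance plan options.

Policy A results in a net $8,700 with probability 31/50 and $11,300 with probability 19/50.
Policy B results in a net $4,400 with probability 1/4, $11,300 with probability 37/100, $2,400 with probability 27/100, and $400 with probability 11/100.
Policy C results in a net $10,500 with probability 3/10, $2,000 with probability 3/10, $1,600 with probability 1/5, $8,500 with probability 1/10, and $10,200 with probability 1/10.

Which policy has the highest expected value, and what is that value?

Policy A ($9,688)

Policy A = 31/50 × 8700 + 19/50 × 11300 = 5394 + 4294 = 9688
Policy B = 1/4 × 4400 + 37/100 × 11300 + 27/100 × 2400 + 11/100 × 400 = 1100 + 4181 + 648 + 44 = 5973
Policy C = 3/10 × 10500 + 3/10 × 2000 + 1/5 × 1600 + 1/10 × 8500 + 1/10 × 10200 = 3150 + 600 + 320 + 850 + 1020 = 5940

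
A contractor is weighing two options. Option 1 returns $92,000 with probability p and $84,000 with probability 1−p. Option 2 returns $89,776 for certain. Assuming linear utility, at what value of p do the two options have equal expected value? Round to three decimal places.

p·92000 + (1−p)·84000 = 89776
8000p + 84000 = 89776
p = (89776 − 84000) / 8000

p = 0.722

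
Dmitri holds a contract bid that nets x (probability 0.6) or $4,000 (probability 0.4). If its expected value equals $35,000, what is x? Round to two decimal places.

x = $55,666.67

0.6·x + 0.4·4000 = 35000
0.6·x = 35000 − 1600 = 33400
x = 33400 / 0.6 = 55666.6667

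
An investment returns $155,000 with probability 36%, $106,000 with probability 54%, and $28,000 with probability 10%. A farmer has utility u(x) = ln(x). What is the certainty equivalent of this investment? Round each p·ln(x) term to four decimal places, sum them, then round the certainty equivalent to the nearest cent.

$106,382.89

E[u] = 0.36·ln(155000) + 0.54·ln(106000) + 0.1·ln(28000) = 4.3024 + 6.2484 + 1.0240 = 11.5748
CE = e^11.5748 ≈ 106382.89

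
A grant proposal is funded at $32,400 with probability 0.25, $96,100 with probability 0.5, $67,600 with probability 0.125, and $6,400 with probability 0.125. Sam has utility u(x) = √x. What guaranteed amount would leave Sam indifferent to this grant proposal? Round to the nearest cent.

E[u] = 0.25·√32400 + 0.5·√96100 + 0.125·√67600 + 0.125·√6400 = 0.25·180 + 0.5·310 + 0.125·260 + 0.125·80 = 242.5
CE = (242.5)² = 58806.25

$58,806.25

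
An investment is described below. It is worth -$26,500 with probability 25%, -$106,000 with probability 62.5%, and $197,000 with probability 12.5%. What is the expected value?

EV = 0.25 × (-26500) + 0.625 × (-106000) + 0.125 × 197000 = -6625 − 66250 + 24625 = -48250

-$48,250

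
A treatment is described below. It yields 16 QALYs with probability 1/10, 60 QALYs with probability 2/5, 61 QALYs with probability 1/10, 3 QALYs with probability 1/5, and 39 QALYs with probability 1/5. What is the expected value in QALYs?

40.1 QALYs

EV = 1/10 × 16 + 2/5 × 60 + 1/10 × 61 + 1/5 × 3 + 1/5 × 39 = 1.6 + 24 + 6.1 + 0.6 + 7.8 = 40.1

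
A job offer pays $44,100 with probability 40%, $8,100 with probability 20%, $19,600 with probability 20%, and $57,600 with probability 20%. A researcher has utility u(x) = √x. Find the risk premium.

E[u] = 0.4·√44100 + 0.2·√8100 + 0.2·√19600 + 0.2·√57600 = 0.4·210 + 0.2·90 + 0.2·140 + 0.2·240 = 178
CE = (178)² = 31684
Risk premium = EV − CE = 34700 − 31684 = 3016

$3,016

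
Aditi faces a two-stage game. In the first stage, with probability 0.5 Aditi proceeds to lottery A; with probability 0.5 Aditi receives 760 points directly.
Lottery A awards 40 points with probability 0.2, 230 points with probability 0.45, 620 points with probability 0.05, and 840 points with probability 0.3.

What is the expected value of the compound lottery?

EV(A) = 0.2 × 40 + 0.45 × 230 + 0.05 × 620 + 0.3 × 840 = 8 + 103.5 + 31 + 252 = 394.5
Branch B: 760 (certain)
Overall = 0.5 × 394.5 + 0.5 × 760 = 197.25 + 380 = 577.25

577.25 points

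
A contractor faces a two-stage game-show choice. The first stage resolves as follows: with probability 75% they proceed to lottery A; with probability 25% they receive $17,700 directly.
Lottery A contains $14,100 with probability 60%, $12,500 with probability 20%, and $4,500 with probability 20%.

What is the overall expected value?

EV(A) = 0.6 × 14100 + 0.2 × 12500 + 0.2 × 4500 = 8460 + 2500 + 900 = 11860
Branch B: 17700 (certain)
Overall = 0.75 × 11860 + 0.25 × 17700 = 8895 + 4425 = 13320

$13,320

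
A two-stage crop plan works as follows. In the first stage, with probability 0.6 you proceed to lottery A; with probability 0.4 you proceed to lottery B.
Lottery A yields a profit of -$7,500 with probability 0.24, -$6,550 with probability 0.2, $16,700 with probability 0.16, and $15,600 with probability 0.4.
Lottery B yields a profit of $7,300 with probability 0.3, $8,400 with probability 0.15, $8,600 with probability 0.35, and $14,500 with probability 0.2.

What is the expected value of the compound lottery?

$7,225.20

EV(A) = 0.24 × (-7500) + 0.2 × (-6550) + 0.16 × 16700 + 0.4 × 15600 = -1800 − 1310 + 2672 + 6240 = 5802
EV(B) = 0.3 × 7300 + 0.15 × 8400 + 0.35 × 8600 + 0.2 × 14500 = 2190 + 1260 + 3010 + 2900 = 9360
Overall = 0.6 × 5802 + 0.4 × 9360 = 3481.2 + 3744 = 7225.2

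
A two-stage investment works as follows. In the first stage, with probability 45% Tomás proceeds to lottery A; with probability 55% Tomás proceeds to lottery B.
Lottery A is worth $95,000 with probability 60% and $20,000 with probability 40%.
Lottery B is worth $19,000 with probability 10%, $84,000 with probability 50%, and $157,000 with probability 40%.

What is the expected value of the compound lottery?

$87,935

EV(A) = 0.6 × 95000 + 0.4 × 20000 = 57000 + 8000 = 65000
EV(B) = 0.1 × 19000 + 0.5 × 84000 + 0.4 × 157000 = 1900 + 42000 + 62800 = 106700
Overall = 0.45 × 65000 + 0.55 × 106700 = 29250 + 58685 = 87935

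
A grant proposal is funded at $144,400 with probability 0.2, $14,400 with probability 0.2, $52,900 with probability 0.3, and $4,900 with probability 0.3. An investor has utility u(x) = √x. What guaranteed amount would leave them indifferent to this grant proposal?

$36,100

E[u] = 0.2·√144400 + 0.2·√14400 + 0.3·√52900 + 0.3·√4900 = 0.2·380 + 0.2·120 + 0.3·230 + 0.3·70 = 190
CE = (190)² = 36100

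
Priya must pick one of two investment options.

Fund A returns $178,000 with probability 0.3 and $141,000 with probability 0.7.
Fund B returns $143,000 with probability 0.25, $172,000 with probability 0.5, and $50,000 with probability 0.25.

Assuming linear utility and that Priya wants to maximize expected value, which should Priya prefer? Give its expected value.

Fund A = 0.3 × 178000 + 0.7 × 141000 = 53400 + 98700 = 152100
Fund B = 0.25 × 143000 + 0.5 × 172000 + 0.25 × 50000 = 35750 + 86000 + 12500 = 134250

Fund A ($152,100)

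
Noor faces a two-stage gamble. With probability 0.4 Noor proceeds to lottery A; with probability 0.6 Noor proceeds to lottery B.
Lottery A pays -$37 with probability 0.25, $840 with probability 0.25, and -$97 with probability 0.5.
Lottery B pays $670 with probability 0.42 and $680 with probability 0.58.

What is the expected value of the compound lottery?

$466.38

EV(A) = 0.25 × (-37) + 0.25 × 840 + 0.5 × (-97) = -9.25 + 210 − 48.5 = 152.25
EV(B) = 0.42 × 670 + 0.58 × 680 = 281.4 + 394.4 = 675.8
Overall = 0.4 × 152.25 + 0.6 × 675.8 = 60.9 + 405.48 = 466.38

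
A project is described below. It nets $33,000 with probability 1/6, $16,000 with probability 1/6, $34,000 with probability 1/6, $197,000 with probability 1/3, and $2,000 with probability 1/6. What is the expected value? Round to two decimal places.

EV = 1/6 × 33000 + 1/6 × 16000 + 1/6 × 34000 + 1/3 × 197000 + 1/6 × 2000 = 5500 + 2666.6667 + 5666.6667 + 65666.6667 + 333.3333 = 79833.3333

$79,833.33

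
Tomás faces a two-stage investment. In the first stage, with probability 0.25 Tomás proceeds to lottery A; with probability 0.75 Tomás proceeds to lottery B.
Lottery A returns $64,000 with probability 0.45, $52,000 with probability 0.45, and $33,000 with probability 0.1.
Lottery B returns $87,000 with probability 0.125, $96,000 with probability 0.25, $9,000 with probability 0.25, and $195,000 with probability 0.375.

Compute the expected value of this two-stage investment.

$96,562.50

EV(A) = 0.45 × 64000 + 0.45 × 52000 + 0.1 × 33000 = 28800 + 23400 + 3300 = 55500
EV(B) = 0.125 × 87000 + 0.25 × 96000 + 0.25 × 9000 + 0.375 × 195000 = 10875 + 24000 + 2250 + 73125 = 110250
Overall = 0.25 × 55500 + 0.75 × 110250 = 13875 + 82687.5 = 96562.5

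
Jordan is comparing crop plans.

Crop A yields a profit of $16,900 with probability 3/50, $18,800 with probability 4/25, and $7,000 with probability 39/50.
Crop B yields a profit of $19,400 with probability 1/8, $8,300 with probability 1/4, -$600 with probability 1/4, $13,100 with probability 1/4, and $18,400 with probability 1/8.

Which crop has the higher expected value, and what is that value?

Crop B ($9,925)

Crop A = 3/50 × 16900 + 4/25 × 18800 + 39/50 × 7000 = 1014 + 3008 + 5460 = 9482
Crop B = 1/8 × 19400 + 1/4 × 8300 + 1/4 × (-600) + 1/4 × 13100 + 1/8 × 18400 = 2425 + 2075 − 150 + 3275 + 2300 = 9925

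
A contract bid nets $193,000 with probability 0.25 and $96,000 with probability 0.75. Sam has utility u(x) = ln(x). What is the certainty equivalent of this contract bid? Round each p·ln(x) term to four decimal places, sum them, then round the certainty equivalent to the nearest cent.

$114,313.51

E[u] = 0.25·ln(193000) + 0.75·ln(96000) = 3.0426 + 8.6041 = 11.6467
CE = e^11.6467 ≈ 114313.51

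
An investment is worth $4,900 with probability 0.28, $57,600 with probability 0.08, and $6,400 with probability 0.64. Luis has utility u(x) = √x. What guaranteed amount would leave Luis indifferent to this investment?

E[u] = 0.28·√4900 + 0.08·√57600 + 0.64·√6400 = 0.28·70 + 0.08·240 + 0.64·80 = 90
CE = (90)² = 8100

$8,100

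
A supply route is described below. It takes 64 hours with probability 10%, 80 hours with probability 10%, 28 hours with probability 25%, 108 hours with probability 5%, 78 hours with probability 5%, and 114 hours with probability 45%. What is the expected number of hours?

82 hours

EV = 0.1 × 64 + 0.1 × 80 + 0.25 × 28 + 0.05 × 108 + 0.05 × 78 + 0.45 × 114 = 6.4 + 8 + 7 + 5.4 + 3.9 + 51.3 = 82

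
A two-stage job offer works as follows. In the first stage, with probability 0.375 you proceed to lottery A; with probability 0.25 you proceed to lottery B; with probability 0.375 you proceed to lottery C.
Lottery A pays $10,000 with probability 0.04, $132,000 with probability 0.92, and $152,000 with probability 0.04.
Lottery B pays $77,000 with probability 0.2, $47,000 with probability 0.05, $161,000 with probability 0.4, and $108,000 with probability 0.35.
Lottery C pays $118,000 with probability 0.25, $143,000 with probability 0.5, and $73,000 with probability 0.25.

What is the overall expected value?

$122,676.25

EV(A) = 0.04 × 10000 + 0.92 × 132000 + 0.04 × 152000 = 400 + 121440 + 6080 = 127920
EV(B) = 0.2 × 77000 + 0.05 × 47000 + 0.4 × 161000 + 0.35 × 108000 = 15400 + 2350 + 64400 + 37800 = 119950
EV(C) = 0.25 × 118000 + 0.5 × 143000 + 0.25 × 73000 = 29500 + 71500 + 18250 = 119250
Overall = 0.375 × 127920 + 0.25 × 119950 + 0.375 × 119250 = 47970 + 29987.5 + 44718.75 = 122676.25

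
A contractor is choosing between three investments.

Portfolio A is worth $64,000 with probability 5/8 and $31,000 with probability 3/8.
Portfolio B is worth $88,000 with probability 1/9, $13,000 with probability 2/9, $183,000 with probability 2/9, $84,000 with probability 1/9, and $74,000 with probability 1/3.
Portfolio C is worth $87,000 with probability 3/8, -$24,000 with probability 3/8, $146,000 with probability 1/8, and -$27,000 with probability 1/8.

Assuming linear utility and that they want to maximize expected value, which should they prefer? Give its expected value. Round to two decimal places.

Portfolio A = 5/8 × 64000 + 3/8 × 31000 = 40000 + 11625 = 51625
Portfolio B = 1/9 × 88000 + 2/9 × 13000 + 2/9 × 183000 + 1/9 × 84000 + 1/3 × 74000 = 9777.7778 + 2888.8889 + 40666.6667 + 9333.3333 + 24666.6667 = 87333.3333
Portfolio C = 3/8 × 87000 + 3/8 × (-24000) + 1/8 × 146000 + 1/8 × (-27000) = 32625 − 9000 + 18250 − 3375 = 38500

Portfolio B ($87,333.33)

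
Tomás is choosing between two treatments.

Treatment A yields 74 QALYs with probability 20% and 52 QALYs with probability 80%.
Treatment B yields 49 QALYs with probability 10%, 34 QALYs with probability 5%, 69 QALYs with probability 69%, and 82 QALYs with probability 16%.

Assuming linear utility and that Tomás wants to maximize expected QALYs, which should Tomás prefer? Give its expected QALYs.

Treatment A = 0.2 × 74 + 0.8 × 52 = 14.8 + 41.6 = 56.4
Treatment B = 0.1 × 49 + 0.05 × 34 + 0.69 × 69 + 0.16 × 82 = 4.9 + 1.7 + 47.61 + 13.12 = 67.33

Treatment B (67.33 QALYs)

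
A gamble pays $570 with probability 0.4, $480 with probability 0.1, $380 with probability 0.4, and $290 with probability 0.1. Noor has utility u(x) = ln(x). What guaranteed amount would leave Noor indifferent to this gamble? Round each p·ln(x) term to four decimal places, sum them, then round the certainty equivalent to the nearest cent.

E[u] = 0.4·ln(570) + 0.1·ln(480) + 0.4·ln(380) + 0.1·ln(290) = 2.5383 + 0.6174 + 2.3761 + 0.5670 = 6.0988
CE = e^6.0988 ≈ 445.32

$445.32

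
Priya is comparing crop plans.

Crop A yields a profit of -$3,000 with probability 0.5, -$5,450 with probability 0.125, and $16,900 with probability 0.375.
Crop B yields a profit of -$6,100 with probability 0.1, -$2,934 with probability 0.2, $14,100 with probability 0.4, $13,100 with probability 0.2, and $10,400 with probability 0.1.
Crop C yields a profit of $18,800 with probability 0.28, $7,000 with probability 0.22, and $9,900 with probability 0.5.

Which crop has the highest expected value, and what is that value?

Crop C ($11,754)

Crop A = 0.5 × (-3000) + 0.125 × (-5450) + 0.375 × 16900 = -1500 − 681.25 + 6337.5 = 4156.25
Crop B = 0.1 × (-6100) + 0.2 × (-2934) + 0.4 × 14100 + 0.2 × 13100 + 0.1 × 10400 = -610 − 586.8 + 5640 + 2620 + 1040 = 8103.2
Crop C = 0.28 × 18800 + 0.22 × 7000 + 0.5 × 9900 = 5264 + 1540 + 4950 = 11754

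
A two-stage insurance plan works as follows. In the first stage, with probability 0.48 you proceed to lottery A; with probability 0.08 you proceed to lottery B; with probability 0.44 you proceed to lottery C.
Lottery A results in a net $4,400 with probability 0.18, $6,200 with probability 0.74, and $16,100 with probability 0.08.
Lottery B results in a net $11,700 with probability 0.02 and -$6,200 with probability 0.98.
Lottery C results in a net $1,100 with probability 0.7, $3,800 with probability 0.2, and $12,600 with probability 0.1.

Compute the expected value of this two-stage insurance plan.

$3,960.88

EV(A) = 0.18 × 4400 + 0.74 × 6200 + 0.08 × 16100 = 792 + 4588 + 1288 = 6668
EV(B) = 0.02 × 11700 + 0.98 × (-6200) = 234 − 6076 = -5842
EV(C) = 0.7 × 1100 + 0.2 × 3800 + 0.1 × 12600 = 770 + 760 + 1260 = 2790
Overall = 0.48 × 6668 + 0.08 × (-5842) + 0.44 × 2790 = 3200.64 − 467.36 + 1227.6 = 3960.88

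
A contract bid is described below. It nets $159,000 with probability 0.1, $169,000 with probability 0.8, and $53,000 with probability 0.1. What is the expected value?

EV = 0.1 × 159000 + 0.8 × 169000 + 0.1 × 53000 = 15900 + 135200 + 5300 = 156400

$156,400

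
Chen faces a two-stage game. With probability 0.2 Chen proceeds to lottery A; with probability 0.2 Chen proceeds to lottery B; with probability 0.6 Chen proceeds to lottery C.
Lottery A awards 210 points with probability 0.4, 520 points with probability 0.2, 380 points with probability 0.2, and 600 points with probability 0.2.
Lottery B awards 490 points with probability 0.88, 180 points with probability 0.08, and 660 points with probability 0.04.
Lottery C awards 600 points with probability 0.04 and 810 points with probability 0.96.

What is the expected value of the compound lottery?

EV(A) = 0.4 × 210 + 0.2 × 520 + 0.2 × 380 + 0.2 × 600 = 84 + 104 + 76 + 120 = 384
EV(B) = 0.88 × 490 + 0.08 × 180 + 0.04 × 660 = 431.2 + 14.4 + 26.4 = 472
EV(C) = 0.04 × 600 + 0.96 × 810 = 24 + 777.6 = 801.6
Overall = 0.2 × 384 + 0.2 × 472 + 0.6 × 801.6 = 76.8 + 94.4 + 480.96 = 652.16

652.16 points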